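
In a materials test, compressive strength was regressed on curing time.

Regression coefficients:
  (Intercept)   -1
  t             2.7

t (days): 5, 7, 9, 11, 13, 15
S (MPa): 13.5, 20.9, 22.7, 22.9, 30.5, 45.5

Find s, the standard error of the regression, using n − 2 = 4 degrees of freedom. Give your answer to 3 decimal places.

s = 4.821

t=5: ŷ = -1 + 2.7·5 = 12.5; r = 13.5 − 12.5 = 1
t=7: ŷ = -1 + 2.7·7 = 17.9; r = 20.9 − 17.9 = 3
t=9: ŷ = -1 + 2.7·9 = 23.3; r = 22.7 − 23.3 = -0.6
t=11: ŷ = -1 + 2.7·11 = 28.7; r = 22.9 − 28.7 = -5.8
t=13: ŷ = -1 + 2.7·13 = 34.1; r = 30.5 − 34.1 = -3.6
t=15: ŷ = -1 + 2.7·15 = 39.5; r = 45.5 − 39.5 = 6
SSE = 1 + 9 + 0.36 + 33.64 + 12.96 + 36 = 92.96
s = √(92.96/4) = √23.24 ≈ 4.821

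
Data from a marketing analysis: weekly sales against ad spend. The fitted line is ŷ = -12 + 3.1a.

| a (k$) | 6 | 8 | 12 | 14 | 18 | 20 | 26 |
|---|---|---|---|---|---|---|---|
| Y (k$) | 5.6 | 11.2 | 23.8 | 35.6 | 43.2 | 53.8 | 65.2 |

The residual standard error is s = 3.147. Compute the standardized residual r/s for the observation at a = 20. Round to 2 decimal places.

ŷ = -12 + 3.1·20 = 50
r = 53.8 − 50 = 3.8
r/s = 3.8 / 3.147 = 1.21

1.21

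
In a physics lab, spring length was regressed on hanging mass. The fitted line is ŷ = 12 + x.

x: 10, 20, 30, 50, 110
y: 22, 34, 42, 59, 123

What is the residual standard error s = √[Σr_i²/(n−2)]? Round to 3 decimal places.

x=10: ŷ = 12 + 10 = 22; r = 22 − 22 = 0
x=20: ŷ = 12 + 20 = 32; r = 34 − 32 = 2
x=30: ŷ = 12 + 30 = 42; r = 42 − 42 = 0
x=50: ŷ = 12 + 50 = 62; r = 59 − 62 = -3
x=110: ŷ = 12 + 110 = 122; r = 123 − 122 = 1
SSE = 0 + 4 + 0 + 9 + 1 = 14
s = √(14/3) = √4.66667 ≈ 2.160

s = 2.160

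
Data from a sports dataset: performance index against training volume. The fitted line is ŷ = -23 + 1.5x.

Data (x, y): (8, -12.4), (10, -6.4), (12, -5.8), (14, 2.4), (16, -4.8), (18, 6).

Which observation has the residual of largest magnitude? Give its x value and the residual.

x = 16, r = -5.8

x=8: ŷ = -23 + 1.5·8 = -11; r = -12.4 − (-11) = -1.4
x=10: ŷ = -23 + 1.5·10 = -8; r = -6.4 − (-8) = 1.6
x=12: ŷ = -23 + 1.5·12 = -5; r = -5.8 − (-5) = -0.8
x=14: ŷ = -23 + 1.5·14 = -2; r = 2.4 − (-2) = 4.4
x=16: ŷ = -23 + 1.5·16 = 1; r = -4.8 − 1 = -5.8
x=18: ŷ = -23 + 1.5·18 = 4; r = 6 − 4 = 2
Largest |r| is 5.8 at x = 16, residual -5.8.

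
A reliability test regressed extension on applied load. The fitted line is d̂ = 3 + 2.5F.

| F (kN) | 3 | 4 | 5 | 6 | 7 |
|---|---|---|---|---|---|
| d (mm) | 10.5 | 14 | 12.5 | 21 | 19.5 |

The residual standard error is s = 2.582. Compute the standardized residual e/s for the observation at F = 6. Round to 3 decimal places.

1.162

d̂ = 3 + 2.5·6 = 18
e = 21 − 18 = 3
e/s = 3 / 2.582 = 1.162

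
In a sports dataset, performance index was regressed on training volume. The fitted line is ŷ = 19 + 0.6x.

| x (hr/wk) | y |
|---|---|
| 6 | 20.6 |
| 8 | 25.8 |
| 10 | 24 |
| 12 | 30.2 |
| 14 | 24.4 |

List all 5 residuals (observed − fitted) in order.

x=6: ŷ = 19 + 0.6·6 = 22.6; r = 20.6 − 22.6 = -2
x=8: ŷ = 19 + 0.6·8 = 23.8; r = 25.8 − 23.8 = 2
x=10: ŷ = 19 + 0.6·10 = 25; r = 24 − 25 = -1
x=12: ŷ = 19 + 0.6·12 = 26.2; r = 30.2 − 26.2 = 4
x=14: ŷ = 19 + 0.6·14 = 27.4; r = 24.4 − 27.4 = -3

-2, 2, -1, 4, -3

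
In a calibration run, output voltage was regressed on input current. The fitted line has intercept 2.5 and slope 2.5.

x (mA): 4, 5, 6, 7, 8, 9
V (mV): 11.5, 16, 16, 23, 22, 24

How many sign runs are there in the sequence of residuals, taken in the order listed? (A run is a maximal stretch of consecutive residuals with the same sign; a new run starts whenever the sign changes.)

5 runs

x=4: ŷ = 2.5 + 2.5·4 = 12.5; r = 11.5 − 12.5 = -1
x=5: ŷ = 2.5 + 2.5·5 = 15; r = 16 − 15 = 1
x=6: ŷ = 2.5 + 2.5·6 = 17.5; r = 16 − 17.5 = -1.5
x=7: ŷ = 2.5 + 2.5·7 = 20; r = 23 − 20 = 3
x=8: ŷ = 2.5 + 2.5·8 = 22.5; r = 22 − 22.5 = -0.5
x=9: ŷ = 2.5 + 2.5·9 = 25; r = 24 − 25 = -1
Signs: − + − + − −
Runs: −×1, +×1, −×1, +×1, −×2 → 5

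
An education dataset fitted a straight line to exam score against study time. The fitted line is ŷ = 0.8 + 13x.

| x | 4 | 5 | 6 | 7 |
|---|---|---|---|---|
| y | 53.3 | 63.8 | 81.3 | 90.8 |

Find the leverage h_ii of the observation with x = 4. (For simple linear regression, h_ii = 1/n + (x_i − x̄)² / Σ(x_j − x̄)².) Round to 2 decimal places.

h = 0.70

x̄ = (4 + 5 + 6 + 7)/4 = 5.5
Σ(x − x̄)² = 2.25 + 0.25 + 0.25 + 2.25 = 5
h = 1/4 + (-1.5)²/5 = 0.25 + 0.45 = 0.70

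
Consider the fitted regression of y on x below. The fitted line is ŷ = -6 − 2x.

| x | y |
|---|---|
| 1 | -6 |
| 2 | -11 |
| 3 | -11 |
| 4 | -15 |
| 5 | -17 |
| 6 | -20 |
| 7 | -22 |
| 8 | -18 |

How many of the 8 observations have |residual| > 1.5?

4

x=1: ŷ = -6 − 2·1 = -8; r = -6 − (-8) = 2
x=2: ŷ = -6 − 2·2 = -10; r = -11 − (-10) = -1
x=3: ŷ = -6 − 2·3 = -12; r = -11 − (-12) = 1
x=4: ŷ = -6 − 2·4 = -14; r = -15 − (-14) = -1
x=5: ŷ = -6 − 2·5 = -16; r = -17 − (-16) = -1
x=6: ŷ = -6 − 2·6 = -18; r = -20 − (-18) = -2
x=7: ŷ = -6 − 2·7 = -20; r = -22 − (-20) = -2
x=8: ŷ = -6 − 2·8 = -22; r = -18 − (-22) = 4
|r| > 1.5: x=1 (|r|=2), x=6 (|r|=2), x=7 (|r|=2), x=8 (|r|=4) → 4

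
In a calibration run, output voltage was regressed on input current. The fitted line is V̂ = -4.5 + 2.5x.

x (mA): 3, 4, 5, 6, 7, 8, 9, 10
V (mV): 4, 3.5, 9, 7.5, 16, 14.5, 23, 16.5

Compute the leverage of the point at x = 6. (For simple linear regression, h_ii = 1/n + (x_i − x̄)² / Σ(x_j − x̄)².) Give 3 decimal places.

x̄ = (3 + 4 + 5 + 6 + 7 + 8 + 9 + 10)/8 = 6.5
Σ(x − x̄)² = 12.25 + 6.25 + 2.25 + 0.25 + 0.25 + 2.25 + 6.25 + 12.25 = 42
h = 1/8 + (-0.5)²/42 = 0.125 + 0.00595238 = 0.131

h = 0.131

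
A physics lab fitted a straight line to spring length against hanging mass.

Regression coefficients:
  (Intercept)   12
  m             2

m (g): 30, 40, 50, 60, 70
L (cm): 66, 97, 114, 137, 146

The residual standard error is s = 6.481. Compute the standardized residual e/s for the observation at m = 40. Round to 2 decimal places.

0.77

ŷ = 12 + 2·40 = 92
e = 97 − 92 = 5
e/s = 5 / 6.481 = 0.77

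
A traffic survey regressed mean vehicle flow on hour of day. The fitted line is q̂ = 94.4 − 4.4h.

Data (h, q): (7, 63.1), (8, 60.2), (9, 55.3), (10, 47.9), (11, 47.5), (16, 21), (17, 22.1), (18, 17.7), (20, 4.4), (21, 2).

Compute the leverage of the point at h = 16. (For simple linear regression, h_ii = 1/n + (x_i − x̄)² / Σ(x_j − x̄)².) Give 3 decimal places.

h̄ = (7 + 8 + 9 + 10 + 11 + 16 + 17 + 18 + 20 + 21)/10 = 13.7
Σ(h − h̄)² = 44.89 + 32.49 + 22.09 + 13.69 + 7.29 + 5.29 + 10.89 + 18.49 + 39.69 + 53.29 = 248.1
h = 1/10 + (2.3)²/248.1 = 0.1 + 0.021322 = 0.121

h = 0.121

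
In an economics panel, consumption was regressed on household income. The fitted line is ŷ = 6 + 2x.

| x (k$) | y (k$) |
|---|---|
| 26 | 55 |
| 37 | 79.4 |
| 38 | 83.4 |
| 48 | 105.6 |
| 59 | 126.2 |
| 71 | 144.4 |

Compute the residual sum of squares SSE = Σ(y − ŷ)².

x=26: ŷ = 6 + 2·26 = 58; e = 55 − 58 = -3
x=37: ŷ = 6 + 2·37 = 80; e = 79.4 − 80 = -0.6
x=38: ŷ = 6 + 2·38 = 82; e = 83.4 − 82 = 1.4
x=48: ŷ = 6 + 2·48 = 102; e = 105.6 − 102 = 3.6
x=59: ŷ = 6 + 2·59 = 124; e = 126.2 − 124 = 2.2
x=71: ŷ = 6 + 2·71 = 148; e = 144.4 − 148 = -3.6
SSE = 9 + 0.36 + 1.96 + 12.96 + 4.84 + 12.96 = 42.08

SSE = 42.08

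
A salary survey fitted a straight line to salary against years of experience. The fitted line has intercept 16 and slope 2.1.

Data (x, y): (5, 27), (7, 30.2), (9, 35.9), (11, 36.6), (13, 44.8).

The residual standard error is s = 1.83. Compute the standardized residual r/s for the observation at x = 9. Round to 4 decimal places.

0.5464

ŷ = 16 + 2.1·9 = 34.9
r = 35.9 − 34.9 = 1
r/s = 1 / 1.83 = 0.5464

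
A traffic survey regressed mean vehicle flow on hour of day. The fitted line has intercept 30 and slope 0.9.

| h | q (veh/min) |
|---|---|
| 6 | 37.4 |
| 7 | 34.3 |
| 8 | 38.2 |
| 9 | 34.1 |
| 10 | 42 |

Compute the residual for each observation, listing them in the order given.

2, -2, 1, -4, 3

h=6: q̂ = 30 + 0.9·6 = 35.4; e = 37.4 − 35.4 = 2
h=7: q̂ = 30 + 0.9·7 = 36.3; e = 34.3 − 36.3 = -2
h=8: q̂ = 30 + 0.9·8 = 37.2; e = 38.2 − 37.2 = 1
h=9: q̂ = 30 + 0.9·9 = 38.1; e = 34.1 − 38.1 = -4
h=10: q̂ = 30 + 0.9·10 = 39; e = 42 − 39 = 3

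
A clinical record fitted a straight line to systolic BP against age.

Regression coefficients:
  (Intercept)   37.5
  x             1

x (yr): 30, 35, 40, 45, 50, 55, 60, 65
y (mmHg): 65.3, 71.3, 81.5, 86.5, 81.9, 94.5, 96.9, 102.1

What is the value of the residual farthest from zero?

x=30: ŷ = 37.5 + 30 = 67.5; r = 65.3 − 67.5 = -2.2
x=35: ŷ = 37.5 + 35 = 72.5; r = 71.3 − 72.5 = -1.2
x=40: ŷ = 37.5 + 40 = 77.5; r = 81.5 − 77.5 = 4
x=45: ŷ = 37.5 + 45 = 82.5; r = 86.5 − 82.5 = 4
x=50: ŷ = 37.5 + 50 = 87.5; r = 81.9 − 87.5 = -5.6
x=55: ŷ = 37.5 + 55 = 92.5; r = 94.5 − 92.5 = 2
x=60: ŷ = 37.5 + 60 = 97.5; r = 96.9 − 97.5 = -0.6
x=65: ŷ = 37.5 + 65 = 102.5; r = 102.1 − 102.5 = -0.4
Largest |r| is 5.6 at x = 50, residual -5.6.

r = -5.6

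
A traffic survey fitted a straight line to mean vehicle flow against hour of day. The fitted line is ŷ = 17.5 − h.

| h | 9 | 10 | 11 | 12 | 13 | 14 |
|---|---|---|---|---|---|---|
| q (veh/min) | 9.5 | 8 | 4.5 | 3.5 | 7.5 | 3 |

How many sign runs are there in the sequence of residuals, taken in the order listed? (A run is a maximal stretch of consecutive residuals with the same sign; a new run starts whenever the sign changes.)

4 runs

h=9: ŷ = 17.5 − 9 = 8.5; e = 9.5 − 8.5 = 1
h=10: ŷ = 17.5 − 10 = 7.5; e = 8 − 7.5 = 0.5
h=11: ŷ = 17.5 − 11 = 6.5; e = 4.5 − 6.5 = -2
h=12: ŷ = 17.5 − 12 = 5.5; e = 3.5 − 5.5 = -2
h=13: ŷ = 17.5 − 13 = 4.5; e = 7.5 − 4.5 = 3
h=14: ŷ = 17.5 − 14 = 3.5; e = 3 − 3.5 = -0.5
Signs: + + − − + −
Runs: +×2, −×2, +×1, −×1 → 4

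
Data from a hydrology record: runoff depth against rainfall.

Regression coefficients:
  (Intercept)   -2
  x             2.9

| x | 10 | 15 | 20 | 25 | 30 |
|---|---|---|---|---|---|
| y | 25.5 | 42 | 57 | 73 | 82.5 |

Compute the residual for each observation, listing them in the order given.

x=10: ŷ = -2 + 2.9·10 = 27; r = 25.5 − 27 = -1.5
x=15: ŷ = -2 + 2.9·15 = 41.5; r = 42 − 41.5 = 0.5
x=20: ŷ = -2 + 2.9·20 = 56; r = 57 − 56 = 1
x=25: ŷ = -2 + 2.9·25 = 70.5; r = 73 − 70.5 = 2.5
x=30: ŷ = -2 + 2.9·30 = 85; r = 82.5 − 85 = -2.5

-1.5, 0.5, 1, 2.5, -2.5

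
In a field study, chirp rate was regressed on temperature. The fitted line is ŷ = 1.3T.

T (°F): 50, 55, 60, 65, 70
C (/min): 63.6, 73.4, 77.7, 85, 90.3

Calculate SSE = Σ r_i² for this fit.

T=50: ŷ = 1.3·50 = 65; r = 63.6 − 65 = -1.4
T=55: ŷ = 1.3·55 = 71.5; r = 73.4 − 71.5 = 1.9
T=60: ŷ = 1.3·60 = 78; r = 77.7 − 78 = -0.3
T=65: ŷ = 1.3·65 = 84.5; r = 85 − 84.5 = 0.5
T=70: ŷ = 1.3·70 = 91; r = 90.3 − 91 = -0.7
SSE = 1.96 + 3.61 + 0.09 + 0.25 + 0.49 = 6.4

SSE = 6.4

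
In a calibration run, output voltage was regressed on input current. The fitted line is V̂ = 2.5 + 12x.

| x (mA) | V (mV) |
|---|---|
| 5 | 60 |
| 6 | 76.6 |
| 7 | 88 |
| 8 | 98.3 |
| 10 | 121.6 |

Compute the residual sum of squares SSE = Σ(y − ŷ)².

x=5: V̂ = 2.5 + 12·5 = 62.5; e = 60 − 62.5 = -2.5
x=6: V̂ = 2.5 + 12·6 = 74.5; e = 76.6 − 74.5 = 2.1
x=7: V̂ = 2.5 + 12·7 = 86.5; e = 88 − 86.5 = 1.5
x=8: V̂ = 2.5 + 12·8 = 98.5; e = 98.3 − 98.5 = -0.2
x=10: V̂ = 2.5 + 12·10 = 122.5; e = 121.6 − 122.5 = -0.9
SSE = 6.25 + 4.41 + 2.25 + 0.04 + 0.81 = 13.76

SSE = 13.76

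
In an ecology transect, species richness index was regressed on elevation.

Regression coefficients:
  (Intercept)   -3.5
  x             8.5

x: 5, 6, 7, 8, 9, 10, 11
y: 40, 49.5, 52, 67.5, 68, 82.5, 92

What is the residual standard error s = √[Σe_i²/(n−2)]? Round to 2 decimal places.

x=5: ŷ = -3.5 + 8.5·5 = 39; e = 40 − 39 = 1
x=6: ŷ = -3.5 + 8.5·6 = 47.5; e = 49.5 − 47.5 = 2
x=7: ŷ = -3.5 + 8.5·7 = 56; e = 52 − 56 = -4
x=8: ŷ = -3.5 + 8.5·8 = 64.5; e = 67.5 − 64.5 = 3
x=9: ŷ = -3.5 + 8.5·9 = 73; e = 68 − 73 = -5
x=10: ŷ = -3.5 + 8.5·10 = 81.5; e = 82.5 − 81.5 = 1
x=11: ŷ = -3.5 + 8.5·11 = 90; e = 92 − 90 = 2
SSE = 1 + 4 + 16 + 9 + 25 + 1 + 4 = 60
s = √(60/5) = √12 ≈ 3.46

s = 3.46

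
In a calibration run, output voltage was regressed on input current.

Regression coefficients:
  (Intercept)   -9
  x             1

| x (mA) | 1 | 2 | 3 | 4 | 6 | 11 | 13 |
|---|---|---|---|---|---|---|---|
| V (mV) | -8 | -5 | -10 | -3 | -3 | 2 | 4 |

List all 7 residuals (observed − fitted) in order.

x=1: V̂ = -9 + 1 = -8; e = -8 − (-8) = 0
x=2: V̂ = -9 + 2 = -7; e = -5 − (-7) = 2
x=3: V̂ = -9 + 3 = -6; e = -10 − (-6) = -4
x=4: V̂ = -9 + 4 = -5; e = -3 − (-5) = 2
x=6: V̂ = -9 + 6 = -3; e = -3 − (-3) = 0
x=11: V̂ = -9 + 11 = 2; e = 2 − 2 = 0
x=13: V̂ = -9 + 13 = 4; e = 4 − 4 = 0

0, 2, -4, 2, 0, 0, 0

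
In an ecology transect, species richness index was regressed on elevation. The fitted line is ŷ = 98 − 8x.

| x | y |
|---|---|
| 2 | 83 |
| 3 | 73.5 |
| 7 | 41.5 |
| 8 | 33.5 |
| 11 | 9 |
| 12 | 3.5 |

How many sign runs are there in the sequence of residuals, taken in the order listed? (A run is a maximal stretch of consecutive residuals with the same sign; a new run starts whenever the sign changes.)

x=2: ŷ = 98 − 8·2 = 82; r = 83 − 82 = 1
x=3: ŷ = 98 − 8·3 = 74; r = 73.5 − 74 = -0.5
x=7: ŷ = 98 − 8·7 = 42; r = 41.5 − 42 = -0.5
x=8: ŷ = 98 − 8·8 = 34; r = 33.5 − 34 = -0.5
x=11: ŷ = 98 − 8·11 = 10; r = 9 − 10 = -1
x=12: ŷ = 98 − 8·12 = 2; r = 3.5 − 2 = 1.5
Signs: + − − − − +
Runs: +×1, −×4, +×1 → 3

3 runs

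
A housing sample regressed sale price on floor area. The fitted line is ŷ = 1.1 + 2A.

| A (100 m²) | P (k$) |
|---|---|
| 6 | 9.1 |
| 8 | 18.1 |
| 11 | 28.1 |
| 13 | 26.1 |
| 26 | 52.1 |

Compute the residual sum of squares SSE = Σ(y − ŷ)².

A=6: ŷ = 1.1 + 2·6 = 13.1; r = 9.1 − 13.1 = -4
A=8: ŷ = 1.1 + 2·8 = 17.1; r = 18.1 − 17.1 = 1
A=11: ŷ = 1.1 + 2·11 = 23.1; r = 28.1 − 23.1 = 5
A=13: ŷ = 1.1 + 2·13 = 27.1; r = 26.1 − 27.1 = -1
A=26: ŷ = 1.1 + 2·26 = 53.1; r = 52.1 − 53.1 = -1
SSE = 16 + 1 + 25 + 1 + 1 = 44

SSE = 44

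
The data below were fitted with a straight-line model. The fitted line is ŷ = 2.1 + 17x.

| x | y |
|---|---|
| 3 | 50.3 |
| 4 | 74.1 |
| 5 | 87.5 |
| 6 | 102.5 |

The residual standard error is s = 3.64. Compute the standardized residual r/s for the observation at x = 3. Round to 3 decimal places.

ŷ = 2.1 + 17·3 = 53.1
r = 50.3 − 53.1 = -2.8
r/s = -2.8 / 3.64 = -0.769

-0.769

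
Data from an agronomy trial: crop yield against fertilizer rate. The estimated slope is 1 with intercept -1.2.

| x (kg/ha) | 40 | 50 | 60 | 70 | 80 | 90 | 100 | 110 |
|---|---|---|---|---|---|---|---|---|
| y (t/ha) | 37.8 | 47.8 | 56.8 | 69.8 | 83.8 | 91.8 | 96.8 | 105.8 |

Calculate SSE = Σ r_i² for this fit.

SSE = 54

x=40: ŷ = -1.2 + 40 = 38.8; r = 37.8 − 38.8 = -1
x=50: ŷ = -1.2 + 50 = 48.8; r = 47.8 − 48.8 = -1
x=60: ŷ = -1.2 + 60 = 58.8; r = 56.8 − 58.8 = -2
x=70: ŷ = -1.2 + 70 = 68.8; r = 69.8 − 68.8 = 1
x=80: ŷ = -1.2 + 80 = 78.8; r = 83.8 − 78.8 = 5
x=90: ŷ = -1.2 + 90 = 88.8; r = 91.8 − 88.8 = 3
x=100: ŷ = -1.2 + 100 = 98.8; r = 96.8 − 98.8 = -2
x=110: ŷ = -1.2 + 110 = 108.8; r = 105.8 − 108.8 = -3
SSE = 1 + 1 + 4 + 1 + 25 + 9 + 4 + 9 = 54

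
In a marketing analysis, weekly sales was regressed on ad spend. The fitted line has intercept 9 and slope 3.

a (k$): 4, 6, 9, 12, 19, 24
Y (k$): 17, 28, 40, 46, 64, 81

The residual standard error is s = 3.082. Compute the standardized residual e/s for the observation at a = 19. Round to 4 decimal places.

ŷ = 9 + 3·19 = 66
e = 64 − 66 = -2
e/s = -2 / 3.082 = -0.6489

-0.6489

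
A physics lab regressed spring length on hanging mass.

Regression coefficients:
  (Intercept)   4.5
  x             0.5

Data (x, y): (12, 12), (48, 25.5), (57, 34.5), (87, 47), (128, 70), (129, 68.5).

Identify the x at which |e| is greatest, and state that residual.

x = 48, e = -3

x=12: ŷ = 4.5 + 0.5·12 = 10.5; e = 12 − 10.5 = 1.5
x=48: ŷ = 4.5 + 0.5·48 = 28.5; e = 25.5 − 28.5 = -3
x=57: ŷ = 4.5 + 0.5·57 = 33; e = 34.5 − 33 = 1.5
x=87: ŷ = 4.5 + 0.5·87 = 48; e = 47 − 48 = -1
x=128: ŷ = 4.5 + 0.5·128 = 68.5; e = 70 − 68.5 = 1.5
x=129: ŷ = 4.5 + 0.5·129 = 69; e = 68.5 − 69 = -0.5
Largest |e| is 3 at x = 48, residual -3.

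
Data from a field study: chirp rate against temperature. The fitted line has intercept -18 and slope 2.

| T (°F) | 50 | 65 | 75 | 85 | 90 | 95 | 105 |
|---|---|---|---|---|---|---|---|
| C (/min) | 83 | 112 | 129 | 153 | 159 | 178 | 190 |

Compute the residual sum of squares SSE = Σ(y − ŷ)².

SSE = 60

T=50: Ĉ = -18 + 2·50 = 82; e = 83 − 82 = 1
T=65: Ĉ = -18 + 2·65 = 112; e = 112 − 112 = 0
T=75: Ĉ = -18 + 2·75 = 132; e = 129 − 132 = -3
T=85: Ĉ = -18 + 2·85 = 152; e = 153 − 152 = 1
T=90: Ĉ = -18 + 2·90 = 162; e = 159 − 162 = -3
T=95: Ĉ = -18 + 2·95 = 172; e = 178 − 172 = 6
T=105: Ĉ = -18 + 2·105 = 192; e = 190 − 192 = -2
SSE = 1 + 0 + 9 + 1 + 9 + 36 + 4 = 60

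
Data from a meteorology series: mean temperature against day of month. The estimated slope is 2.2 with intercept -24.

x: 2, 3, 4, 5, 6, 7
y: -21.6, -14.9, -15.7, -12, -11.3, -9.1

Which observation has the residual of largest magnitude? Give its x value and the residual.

x=2: ŷ = -24 + 2.2·2 = -19.6; e = -21.6 − (-19.6) = -2
x=3: ŷ = -24 + 2.2·3 = -17.4; e = -14.9 − (-17.4) = 2.5
x=4: ŷ = -24 + 2.2·4 = -15.2; e = -15.7 − (-15.2) = -0.5
x=5: ŷ = -24 + 2.2·5 = -13; e = -12 − (-13) = 1
x=6: ŷ = -24 + 2.2·6 = -10.8; e = -11.3 − (-10.8) = -0.5
x=7: ŷ = -24 + 2.2·7 = -8.6; e = -9.1 − (-8.6) = -0.5
Largest |e| is 2.5 at x = 3, residual 2.5.

x = 3, e = 2.5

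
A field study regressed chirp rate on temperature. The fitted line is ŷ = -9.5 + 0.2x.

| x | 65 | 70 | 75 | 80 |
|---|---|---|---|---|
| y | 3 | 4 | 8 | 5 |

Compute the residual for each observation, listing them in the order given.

x=65: ŷ = -9.5 + 0.2·65 = 3.5; r = 3 − 3.5 = -0.5
x=70: ŷ = -9.5 + 0.2·70 = 4.5; r = 4 − 4.5 = -0.5
x=75: ŷ = -9.5 + 0.2·75 = 5.5; r = 8 − 5.5 = 2.5
x=80: ŷ = -9.5 + 0.2·80 = 6.5; r = 5 − 6.5 = -1.5

-0.5, -0.5, 2.5, -1.5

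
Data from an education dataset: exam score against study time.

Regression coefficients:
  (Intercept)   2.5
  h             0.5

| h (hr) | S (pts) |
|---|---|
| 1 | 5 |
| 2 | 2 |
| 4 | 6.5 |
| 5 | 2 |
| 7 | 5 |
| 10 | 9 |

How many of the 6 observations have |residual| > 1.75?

3

h=1: Ŝ = 2.5 + 0.5·1 = 3; e = 5 − 3 = 2
h=2: Ŝ = 2.5 + 0.5·2 = 3.5; e = 2 − 3.5 = -1.5
h=4: Ŝ = 2.5 + 0.5·4 = 4.5; e = 6.5 − 4.5 = 2
h=5: Ŝ = 2.5 + 0.5·5 = 5; e = 2 − 5 = -3
h=7: Ŝ = 2.5 + 0.5·7 = 6; e = 5 − 6 = -1
h=10: Ŝ = 2.5 + 0.5·10 = 7.5; e = 9 − 7.5 = 1.5
|e| > 1.75: h=1 (|e|=2), h=4 (|e|=2), h=5 (|e|=3) → 3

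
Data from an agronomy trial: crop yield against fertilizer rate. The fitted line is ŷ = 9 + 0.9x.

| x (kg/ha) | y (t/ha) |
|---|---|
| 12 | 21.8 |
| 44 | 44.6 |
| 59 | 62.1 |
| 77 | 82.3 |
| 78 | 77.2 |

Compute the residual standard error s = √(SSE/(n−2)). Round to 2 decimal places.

s = 3.65

x=12: ŷ = 9 + 0.9·12 = 19.8; r = 21.8 − 19.8 = 2
x=44: ŷ = 9 + 0.9·44 = 48.6; r = 44.6 − 48.6 = -4
x=59: ŷ = 9 + 0.9·59 = 62.1; r = 62.1 − 62.1 = 0
x=77: ŷ = 9 + 0.9·77 = 78.3; r = 82.3 − 78.3 = 4
x=78: ŷ = 9 + 0.9·78 = 79.2; r = 77.2 − 79.2 = -2
SSE = 4 + 16 + 0 + 16 + 4 = 40
s = √(40/3) = √13.3333 ≈ 3.65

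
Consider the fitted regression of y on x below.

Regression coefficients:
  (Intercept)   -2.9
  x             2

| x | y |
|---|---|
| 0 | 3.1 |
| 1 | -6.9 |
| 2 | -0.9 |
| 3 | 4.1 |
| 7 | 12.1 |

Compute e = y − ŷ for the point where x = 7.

e = 1

ŷ = -2.9 + 2·7 = 11.1
e = 12.1 − 11.1 = 1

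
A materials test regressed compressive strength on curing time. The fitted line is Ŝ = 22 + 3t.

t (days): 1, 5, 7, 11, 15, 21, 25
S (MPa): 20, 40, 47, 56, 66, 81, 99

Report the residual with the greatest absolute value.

e = -5

t=1: Ŝ = 22 + 3·1 = 25; e = 20 − 25 = -5
t=5: Ŝ = 22 + 3·5 = 37; e = 40 − 37 = 3
t=7: Ŝ = 22 + 3·7 = 43; e = 47 − 43 = 4
t=11: Ŝ = 22 + 3·11 = 55; e = 56 − 55 = 1
t=15: Ŝ = 22 + 3·15 = 67; e = 66 − 67 = -1
t=21: Ŝ = 22 + 3·21 = 85; e = 81 − 85 = -4
t=25: Ŝ = 22 + 3·25 = 97; e = 99 − 97 = 2
Largest |e| is 5 at t = 1, residual -5.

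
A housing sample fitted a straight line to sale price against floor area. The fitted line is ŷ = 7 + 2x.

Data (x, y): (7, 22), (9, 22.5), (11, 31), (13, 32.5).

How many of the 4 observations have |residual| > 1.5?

x=7: ŷ = 7 + 2·7 = 21; r = 22 − 21 = 1
x=9: ŷ = 7 + 2·9 = 25; r = 22.5 − 25 = -2.5
x=11: ŷ = 7 + 2·11 = 29; r = 31 − 29 = 2
x=13: ŷ = 7 + 2·13 = 33; r = 32.5 − 33 = -0.5
|r| > 1.5: x=9 (|r|=2.5), x=11 (|r|=2) → 2

2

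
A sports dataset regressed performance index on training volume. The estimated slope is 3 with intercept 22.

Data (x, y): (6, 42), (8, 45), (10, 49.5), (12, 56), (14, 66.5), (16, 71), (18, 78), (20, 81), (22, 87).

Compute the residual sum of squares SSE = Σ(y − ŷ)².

SSE = 28.5

x=6: ŷ = 22 + 3·6 = 40; r = 42 − 40 = 2
x=8: ŷ = 22 + 3·8 = 46; r = 45 − 46 = -1
x=10: ŷ = 22 + 3·10 = 52; r = 49.5 − 52 = -2.5
x=12: ŷ = 22 + 3·12 = 58; r = 56 − 58 = -2
x=14: ŷ = 22 + 3·14 = 64; r = 66.5 − 64 = 2.5
x=16: ŷ = 22 + 3·16 = 70; r = 71 − 70 = 1
x=18: ŷ = 22 + 3·18 = 76; r = 78 − 76 = 2
x=20: ŷ = 22 + 3·20 = 82; r = 81 − 82 = -1
x=22: ŷ = 22 + 3·22 = 88; r = 87 − 88 = -1
SSE = 4 + 1 + 6.25 + 4 + 6.25 + 1 + 4 + 1 + 1 = 28.5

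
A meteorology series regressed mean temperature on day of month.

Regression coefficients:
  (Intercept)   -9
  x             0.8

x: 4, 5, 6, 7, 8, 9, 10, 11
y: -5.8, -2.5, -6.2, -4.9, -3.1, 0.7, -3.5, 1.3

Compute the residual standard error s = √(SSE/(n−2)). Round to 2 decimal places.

x=4: ŷ = -9 + 0.8·4 = -5.8; r = -5.8 − (-5.8) = 0
x=5: ŷ = -9 + 0.8·5 = -5; r = -2.5 − (-5) = 2.5
x=6: ŷ = -9 + 0.8·6 = -4.2; r = -6.2 − (-4.2) = -2
x=7: ŷ = -9 + 0.8·7 = -3.4; r = -4.9 − (-3.4) = -1.5
x=8: ŷ = -9 + 0.8·8 = -2.6; r = -3.1 − (-2.6) = -0.5
x=9: ŷ = -9 + 0.8·9 = -1.8; r = 0.7 − (-1.8) = 2.5
x=10: ŷ = -9 + 0.8·10 = -1; r = -3.5 − (-1) = -2.5
x=11: ŷ = -9 + 0.8·11 = -0.2; r = 1.3 − (-0.2) = 1.5
SSE = 0 + 6.25 + 4 + 2.25 + 0.25 + 6.25 + 6.25 + 2.25 = 27.5
s = √(27.5/6) = √4.58333 ≈ 2.14

s = 2.14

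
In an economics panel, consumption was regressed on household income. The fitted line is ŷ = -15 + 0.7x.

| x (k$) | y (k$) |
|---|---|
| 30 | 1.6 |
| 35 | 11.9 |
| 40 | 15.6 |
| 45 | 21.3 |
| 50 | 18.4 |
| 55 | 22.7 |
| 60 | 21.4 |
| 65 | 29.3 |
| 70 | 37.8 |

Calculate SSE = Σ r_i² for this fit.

SSE = 105.36

x=30: ŷ = -15 + 0.7·30 = 6; r = 1.6 − 6 = -4.4
x=35: ŷ = -15 + 0.7·35 = 9.5; r = 11.9 − 9.5 = 2.4
x=40: ŷ = -15 + 0.7·40 = 13; r = 15.6 − 13 = 2.6
x=45: ŷ = -15 + 0.7·45 = 16.5; r = 21.3 − 16.5 = 4.8
x=50: ŷ = -15 + 0.7·50 = 20; r = 18.4 − 20 = -1.6
x=55: ŷ = -15 + 0.7·55 = 23.5; r = 22.7 − 23.5 = -0.8
x=60: ŷ = -15 + 0.7·60 = 27; r = 21.4 − 27 = -5.6
x=65: ŷ = -15 + 0.7·65 = 30.5; r = 29.3 − 30.5 = -1.2
x=70: ŷ = -15 + 0.7·70 = 34; r = 37.8 − 34 = 3.8
SSE = 19.36 + 5.76 + 6.76 + 23.04 + 2.56 + 0.64 + 31.36 + 1.44 + 14.44 = 105.36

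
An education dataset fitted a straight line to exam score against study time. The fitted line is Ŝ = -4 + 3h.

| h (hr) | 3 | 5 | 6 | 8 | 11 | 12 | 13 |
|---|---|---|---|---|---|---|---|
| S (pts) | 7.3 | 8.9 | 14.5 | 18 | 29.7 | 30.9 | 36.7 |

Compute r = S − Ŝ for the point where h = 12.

Ŝ = -4 + 3·12 = 32
r = 30.9 − 32 = -1.1

r = -1.1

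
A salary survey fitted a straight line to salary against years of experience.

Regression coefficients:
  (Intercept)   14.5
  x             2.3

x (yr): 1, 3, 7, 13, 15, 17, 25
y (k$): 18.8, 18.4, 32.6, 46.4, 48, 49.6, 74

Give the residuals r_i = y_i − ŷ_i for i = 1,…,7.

x=1: ŷ = 14.5 + 2.3·1 = 16.8; r = 18.8 − 16.8 = 2
x=3: ŷ = 14.5 + 2.3·3 = 21.4; r = 18.4 − 21.4 = -3
x=7: ŷ = 14.5 + 2.3·7 = 30.6; r = 32.6 − 30.6 = 2
x=13: ŷ = 14.5 + 2.3·13 = 44.4; r = 46.4 − 44.4 = 2
x=15: ŷ = 14.5 + 2.3·15 = 49; r = 48 − 49 = -1
x=17: ŷ = 14.5 + 2.3·17 = 53.6; r = 49.6 − 53.6 = -4
x=25: ŷ = 14.5 + 2.3·25 = 72; r = 74 − 72 = 2

2, -3, 2, 2, -1, -4, 2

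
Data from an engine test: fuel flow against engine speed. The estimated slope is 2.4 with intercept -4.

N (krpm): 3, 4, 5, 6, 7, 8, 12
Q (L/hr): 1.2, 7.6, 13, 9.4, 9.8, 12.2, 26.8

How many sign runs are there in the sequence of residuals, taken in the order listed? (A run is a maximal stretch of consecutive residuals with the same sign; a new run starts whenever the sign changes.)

4 runs

N=3: Q̂ = -4 + 2.4·3 = 3.2; r = 1.2 − 3.2 = -2
N=4: Q̂ = -4 + 2.4·4 = 5.6; r = 7.6 − 5.6 = 2
N=5: Q̂ = -4 + 2.4·5 = 8; r = 13 − 8 = 5
N=6: Q̂ = -4 + 2.4·6 = 10.4; r = 9.4 − 10.4 = -1
N=7: Q̂ = -4 + 2.4·7 = 12.8; r = 9.8 − 12.8 = -3
N=8: Q̂ = -4 + 2.4·8 = 15.2; r = 12.2 − 15.2 = -3
N=12: Q̂ = -4 + 2.4·12 = 24.8; r = 26.8 − 24.8 = 2
Signs: − + + − − − +
Runs: −×1, +×2, −×3, +×1 → 4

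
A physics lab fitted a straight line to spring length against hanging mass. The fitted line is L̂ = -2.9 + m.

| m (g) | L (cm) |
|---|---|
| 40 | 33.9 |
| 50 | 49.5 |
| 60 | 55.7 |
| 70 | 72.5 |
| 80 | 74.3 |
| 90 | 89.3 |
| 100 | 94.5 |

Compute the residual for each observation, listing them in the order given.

m=40: L̂ = -2.9 + 40 = 37.1; r = 33.9 − 37.1 = -3.2
m=50: L̂ = -2.9 + 50 = 47.1; r = 49.5 − 47.1 = 2.4
m=60: L̂ = -2.9 + 60 = 57.1; r = 55.7 − 57.1 = -1.4
m=70: L̂ = -2.9 + 70 = 67.1; r = 72.5 − 67.1 = 5.4
m=80: L̂ = -2.9 + 80 = 77.1; r = 74.3 − 77.1 = -2.8
m=90: L̂ = -2.9 + 90 = 87.1; r = 89.3 − 87.1 = 2.2
m=100: L̂ = -2.9 + 100 = 97.1; r = 94.5 − 97.1 = -2.6

-3.2, 2.4, -1.4, 5.4, -2.8, 2.2, -2.6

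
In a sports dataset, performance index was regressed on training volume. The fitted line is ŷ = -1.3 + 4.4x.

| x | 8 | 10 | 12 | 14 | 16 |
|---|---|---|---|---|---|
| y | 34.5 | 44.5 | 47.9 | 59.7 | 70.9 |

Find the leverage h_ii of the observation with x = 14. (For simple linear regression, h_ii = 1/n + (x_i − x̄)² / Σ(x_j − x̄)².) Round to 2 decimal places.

x̄ = (8 + 10 + 12 + 14 + 16)/5 = 12
Σ(x − x̄)² = 16 + 4 + 0 + 4 + 16 = 40
h = 1/5 + (2)²/40 = 0.2 + 0.1 = 0.30

h = 0.30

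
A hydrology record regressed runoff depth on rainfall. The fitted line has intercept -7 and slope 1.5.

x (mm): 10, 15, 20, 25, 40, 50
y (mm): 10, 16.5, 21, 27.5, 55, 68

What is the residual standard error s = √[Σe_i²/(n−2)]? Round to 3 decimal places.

s = 2.345

x=10: ŷ = -7 + 1.5·10 = 8; e = 10 − 8 = 2
x=15: ŷ = -7 + 1.5·15 = 15.5; e = 16.5 − 15.5 = 1
x=20: ŷ = -7 + 1.5·20 = 23; e = 21 − 23 = -2
x=25: ŷ = -7 + 1.5·25 = 30.5; e = 27.5 − 30.5 = -3
x=40: ŷ = -7 + 1.5·40 = 53; e = 55 − 53 = 2
x=50: ŷ = -7 + 1.5·50 = 68; e = 68 − 68 = 0
SSE = 4 + 1 + 4 + 9 + 4 + 0 = 22
s = √(22/4) = √5.5 ≈ 2.345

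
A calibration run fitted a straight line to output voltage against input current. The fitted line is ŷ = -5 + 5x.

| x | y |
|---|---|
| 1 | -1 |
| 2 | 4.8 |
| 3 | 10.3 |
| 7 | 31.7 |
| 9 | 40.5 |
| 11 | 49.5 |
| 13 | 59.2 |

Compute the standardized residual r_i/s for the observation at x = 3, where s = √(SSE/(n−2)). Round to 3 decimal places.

0.295

x=1: ŷ = -5 + 5·1 = 0; r = -1 − 0 = -1
x=2: ŷ = -5 + 5·2 = 5; r = 4.8 − 5 = -0.2
x=3: ŷ = -5 + 5·3 = 10; r = 10.3 − 10 = 0.3
x=7: ŷ = -5 + 5·7 = 30; r = 31.7 − 30 = 1.7
x=9: ŷ = -5 + 5·9 = 40; r = 40.5 − 40 = 0.5
x=11: ŷ = -5 + 5·11 = 50; r = 49.5 − 50 = -0.5
x=13: ŷ = -5 + 5·13 = 60; r = 59.2 − 60 = -0.8
SSE = 1 + 0.04 + 0.09 + 2.89 + 0.25 + 0.25 + 0.64 = 5.16
s = √(5.16/5) = 1.01587
r/s = 0.3 / 1.01587 = 0.295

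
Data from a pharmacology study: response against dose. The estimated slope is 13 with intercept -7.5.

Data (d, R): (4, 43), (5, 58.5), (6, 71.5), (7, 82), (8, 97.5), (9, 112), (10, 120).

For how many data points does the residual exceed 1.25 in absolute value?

d=4: ŷ = -7.5 + 13·4 = 44.5; e = 43 − 44.5 = -1.5
d=5: ŷ = -7.5 + 13·5 = 57.5; e = 58.5 − 57.5 = 1
d=6: ŷ = -7.5 + 13·6 = 70.5; e = 71.5 − 70.5 = 1
d=7: ŷ = -7.5 + 13·7 = 83.5; e = 82 − 83.5 = -1.5
d=8: ŷ = -7.5 + 13·8 = 96.5; e = 97.5 − 96.5 = 1
d=9: ŷ = -7.5 + 13·9 = 109.5; e = 112 − 109.5 = 2.5
d=10: ŷ = -7.5 + 13·10 = 122.5; e = 120 − 122.5 = -2.5
|e| > 1.25: d=4 (|e|=1.5), d=7 (|e|=1.5), d=9 (|e|=2.5), d=10 (|e|=2.5) → 4

4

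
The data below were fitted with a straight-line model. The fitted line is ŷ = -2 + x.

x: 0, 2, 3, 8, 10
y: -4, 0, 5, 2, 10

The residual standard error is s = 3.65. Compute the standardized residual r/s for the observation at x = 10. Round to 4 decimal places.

ŷ = -2 + 10 = 8
r = 10 − 8 = 2
r/s = 2 / 3.65 = 0.5479

0.5479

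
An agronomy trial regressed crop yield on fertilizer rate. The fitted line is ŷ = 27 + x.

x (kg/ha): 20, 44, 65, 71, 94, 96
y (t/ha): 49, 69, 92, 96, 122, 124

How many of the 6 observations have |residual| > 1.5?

x=20: ŷ = 27 + 20 = 47; r = 49 − 47 = 2
x=44: ŷ = 27 + 44 = 71; r = 69 − 71 = -2
x=65: ŷ = 27 + 65 = 92; r = 92 − 92 = 0
x=71: ŷ = 27 + 71 = 98; r = 96 − 98 = -2
x=94: ŷ = 27 + 94 = 121; r = 122 − 121 = 1
x=96: ŷ = 27 + 96 = 123; r = 124 − 123 = 1
|r| > 1.5: x=20 (|r|=2), x=44 (|r|=2), x=71 (|r|=2) → 3

3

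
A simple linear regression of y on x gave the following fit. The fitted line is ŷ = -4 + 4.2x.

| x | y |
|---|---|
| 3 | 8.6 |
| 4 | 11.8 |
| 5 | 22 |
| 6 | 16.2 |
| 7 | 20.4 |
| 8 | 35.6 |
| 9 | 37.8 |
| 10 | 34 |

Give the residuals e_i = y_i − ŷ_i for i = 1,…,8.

0, -1, 5, -5, -5, 6, 4, -4

x=3: ŷ = -4 + 4.2·3 = 8.6; e = 8.6 − 8.6 = 0
x=4: ŷ = -4 + 4.2·4 = 12.8; e = 11.8 − 12.8 = -1
x=5: ŷ = -4 + 4.2·5 = 17; e = 22 − 17 = 5
x=6: ŷ = -4 + 4.2·6 = 21.2; e = 16.2 − 21.2 = -5
x=7: ŷ = -4 + 4.2·7 = 25.4; e = 20.4 − 25.4 = -5
x=8: ŷ = -4 + 4.2·8 = 29.6; e = 35.6 − 29.6 = 6
x=9: ŷ = -4 + 4.2·9 = 33.8; e = 37.8 − 33.8 = 4
x=10: ŷ = -4 + 4.2·10 = 38; e = 34 − 38 = -4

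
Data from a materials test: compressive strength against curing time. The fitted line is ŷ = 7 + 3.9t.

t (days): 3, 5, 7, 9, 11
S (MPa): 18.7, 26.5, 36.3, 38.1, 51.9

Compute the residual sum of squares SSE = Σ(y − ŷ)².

SSE = 24

t=3: ŷ = 7 + 3.9·3 = 18.7; e = 18.7 − 18.7 = 0
t=5: ŷ = 7 + 3.9·5 = 26.5; e = 26.5 − 26.5 = 0
t=7: ŷ = 7 + 3.9·7 = 34.3; e = 36.3 − 34.3 = 2
t=9: ŷ = 7 + 3.9·9 = 42.1; e = 38.1 − 42.1 = -4
t=11: ŷ = 7 + 3.9·11 = 49.9; e = 51.9 − 49.9 = 2
SSE = 0 + 0 + 4 + 16 + 4 = 24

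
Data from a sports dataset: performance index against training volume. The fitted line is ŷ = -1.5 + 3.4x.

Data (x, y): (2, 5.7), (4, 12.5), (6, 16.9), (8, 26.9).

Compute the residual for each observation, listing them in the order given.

0.4, 0.4, -2, 1.2

x=2: ŷ = -1.5 + 3.4·2 = 5.3; e = 5.7 − 5.3 = 0.4
x=4: ŷ = -1.5 + 3.4·4 = 12.1; e = 12.5 − 12.1 = 0.4
x=6: ŷ = -1.5 + 3.4·6 = 18.9; e = 16.9 − 18.9 = -2
x=8: ŷ = -1.5 + 3.4·8 = 25.7; e = 26.9 − 25.7 = 1.2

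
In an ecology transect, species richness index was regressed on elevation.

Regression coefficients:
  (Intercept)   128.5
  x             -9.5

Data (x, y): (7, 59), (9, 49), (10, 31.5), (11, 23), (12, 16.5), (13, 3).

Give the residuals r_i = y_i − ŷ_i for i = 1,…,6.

-3, 6, -2, -1, 2, -2

x=7: ŷ = 128.5 − 9.5·7 = 62; r = 59 − 62 = -3
x=9: ŷ = 128.5 − 9.5·9 = 43; r = 49 − 43 = 6
x=10: ŷ = 128.5 − 9.5·10 = 33.5; r = 31.5 − 33.5 = -2
x=11: ŷ = 128.5 − 9.5·11 = 24; r = 23 − 24 = -1
x=12: ŷ = 128.5 − 9.5·12 = 14.5; r = 16.5 − 14.5 = 2
x=13: ŷ = 128.5 − 9.5·13 = 5; r = 3 − 5 = -2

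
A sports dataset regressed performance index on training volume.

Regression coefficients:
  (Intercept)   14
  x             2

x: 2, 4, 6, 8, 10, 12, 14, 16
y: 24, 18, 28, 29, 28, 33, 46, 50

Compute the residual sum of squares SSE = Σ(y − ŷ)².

SSE = 150

x=2: ŷ = 14 + 2·2 = 18; e = 24 − 18 = 6
x=4: ŷ = 14 + 2·4 = 22; e = 18 − 22 = -4
x=6: ŷ = 14 + 2·6 = 26; e = 28 − 26 = 2
x=8: ŷ = 14 + 2·8 = 30; e = 29 − 30 = -1
x=10: ŷ = 14 + 2·10 = 34; e = 28 − 34 = -6
x=12: ŷ = 14 + 2·12 = 38; e = 33 − 38 = -5
x=14: ŷ = 14 + 2·14 = 42; e = 46 − 42 = 4
x=16: ŷ = 14 + 2·16 = 46; e = 50 − 46 = 4
SSE = 36 + 16 + 4 + 1 + 36 + 25 + 16 + 16 = 150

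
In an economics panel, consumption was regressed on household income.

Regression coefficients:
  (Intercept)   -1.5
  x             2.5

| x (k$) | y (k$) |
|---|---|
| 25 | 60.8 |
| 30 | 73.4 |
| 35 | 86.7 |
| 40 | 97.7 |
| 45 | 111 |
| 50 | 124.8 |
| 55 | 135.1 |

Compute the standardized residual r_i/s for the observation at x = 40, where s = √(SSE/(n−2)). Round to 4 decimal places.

-0.9325

x=25: ŷ = -1.5 + 2.5·25 = 61; r = 60.8 − 61 = -0.2
x=30: ŷ = -1.5 + 2.5·30 = 73.5; r = 73.4 − 73.5 = -0.1
x=35: ŷ = -1.5 + 2.5·35 = 86; r = 86.7 − 86 = 0.7
x=40: ŷ = -1.5 + 2.5·40 = 98.5; r = 97.7 − 98.5 = -0.8
x=45: ŷ = -1.5 + 2.5·45 = 111; r = 111 − 111 = 0
x=50: ŷ = -1.5 + 2.5·50 = 123.5; r = 124.8 − 123.5 = 1.3
x=55: ŷ = -1.5 + 2.5·55 = 136; r = 135.1 − 136 = -0.9
SSE = 0.04 + 0.01 + 0.49 + 0.64 + 0 + 1.69 + 0.81 = 3.68
s = √(3.68/5) = 0.857904
r/s = -0.8 / 0.857904 = -0.9325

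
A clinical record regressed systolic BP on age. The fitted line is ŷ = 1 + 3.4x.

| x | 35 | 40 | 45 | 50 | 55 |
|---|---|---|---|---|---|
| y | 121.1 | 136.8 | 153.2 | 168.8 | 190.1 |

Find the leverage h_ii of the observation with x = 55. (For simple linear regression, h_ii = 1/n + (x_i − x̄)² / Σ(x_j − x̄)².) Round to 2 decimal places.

h = 0.60

x̄ = (35 + 40 + 45 + 50 + 55)/5 = 45
Σ(x − x̄)² = 100 + 25 + 0 + 25 + 100 = 250
h = 1/5 + (10)²/250 = 0.2 + 0.4 = 0.60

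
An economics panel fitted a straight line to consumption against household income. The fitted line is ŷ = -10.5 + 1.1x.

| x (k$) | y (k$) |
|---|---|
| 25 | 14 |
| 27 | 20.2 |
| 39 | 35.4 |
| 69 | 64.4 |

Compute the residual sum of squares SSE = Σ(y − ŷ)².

x=25: ŷ = -10.5 + 1.1·25 = 17; r = 14 − 17 = -3
x=27: ŷ = -10.5 + 1.1·27 = 19.2; r = 20.2 − 19.2 = 1
x=39: ŷ = -10.5 + 1.1·39 = 32.4; r = 35.4 − 32.4 = 3
x=69: ŷ = -10.5 + 1.1·69 = 65.4; r = 64.4 − 65.4 = -1
SSE = 9 + 1 + 9 + 1 = 20

SSE = 20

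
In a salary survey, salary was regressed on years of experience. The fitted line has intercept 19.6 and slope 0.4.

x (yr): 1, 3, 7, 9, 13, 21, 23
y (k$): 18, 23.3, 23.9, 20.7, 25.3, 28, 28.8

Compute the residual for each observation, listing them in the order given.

-2, 2.5, 1.5, -2.5, 0.5, 0, 0

x=1: ŷ = 19.6 + 0.4·1 = 20; e = 18 − 20 = -2
x=3: ŷ = 19.6 + 0.4·3 = 20.8; e = 23.3 − 20.8 = 2.5
x=7: ŷ = 19.6 + 0.4·7 = 22.4; e = 23.9 − 22.4 = 1.5
x=9: ŷ = 19.6 + 0.4·9 = 23.2; e = 20.7 − 23.2 = -2.5
x=13: ŷ = 19.6 + 0.4·13 = 24.8; e = 25.3 − 24.8 = 0.5
x=21: ŷ = 19.6 + 0.4·21 = 28; e = 28 − 28 = 0
x=23: ŷ = 19.6 + 0.4·23 = 28.8; e = 28.8 − 28.8 = 0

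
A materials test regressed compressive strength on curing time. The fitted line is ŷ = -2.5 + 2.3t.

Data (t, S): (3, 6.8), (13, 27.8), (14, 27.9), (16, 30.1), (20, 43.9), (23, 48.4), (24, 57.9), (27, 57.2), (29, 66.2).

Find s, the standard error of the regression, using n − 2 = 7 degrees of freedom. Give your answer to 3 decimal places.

t=3: ŷ = -2.5 + 2.3·3 = 4.4; r = 6.8 − 4.4 = 2.4
t=13: ŷ = -2.5 + 2.3·13 = 27.4; r = 27.8 − 27.4 = 0.4
t=14: ŷ = -2.5 + 2.3·14 = 29.7; r = 27.9 − 29.7 = -1.8
t=16: ŷ = -2.5 + 2.3·16 = 34.3; r = 30.1 − 34.3 = -4.2
t=20: ŷ = -2.5 + 2.3·20 = 43.5; r = 43.9 − 43.5 = 0.4
t=23: ŷ = -2.5 + 2.3·23 = 50.4; r = 48.4 − 50.4 = -2
t=24: ŷ = -2.5 + 2.3·24 = 52.7; r = 57.9 − 52.7 = 5.2
t=27: ŷ = -2.5 + 2.3·27 = 59.6; r = 57.2 − 59.6 = -2.4
t=29: ŷ = -2.5 + 2.3·29 = 64.2; r = 66.2 − 64.2 = 2
SSE = 5.76 + 0.16 + 3.24 + 17.64 + 0.16 + 4 + 27.04 + 5.76 + 4 = 67.76
s = √(67.76/7) = √9.68 ≈ 3.111

s = 3.111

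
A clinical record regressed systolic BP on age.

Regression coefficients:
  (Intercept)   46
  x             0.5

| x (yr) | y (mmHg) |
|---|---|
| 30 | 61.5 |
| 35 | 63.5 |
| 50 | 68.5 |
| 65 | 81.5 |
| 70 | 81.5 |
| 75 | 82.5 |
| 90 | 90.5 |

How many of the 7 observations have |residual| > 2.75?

1

x=30: ŷ = 46 + 0.5·30 = 61; e = 61.5 − 61 = 0.5
x=35: ŷ = 46 + 0.5·35 = 63.5; e = 63.5 − 63.5 = 0
x=50: ŷ = 46 + 0.5·50 = 71; e = 68.5 − 71 = -2.5
x=65: ŷ = 46 + 0.5·65 = 78.5; e = 81.5 − 78.5 = 3
x=70: ŷ = 46 + 0.5·70 = 81; e = 81.5 − 81 = 0.5
x=75: ŷ = 46 + 0.5·75 = 83.5; e = 82.5 − 83.5 = -1
x=90: ŷ = 46 + 0.5·90 = 91; e = 90.5 − 91 = -0.5
|e| > 2.75: x=65 (|e|=3) → 1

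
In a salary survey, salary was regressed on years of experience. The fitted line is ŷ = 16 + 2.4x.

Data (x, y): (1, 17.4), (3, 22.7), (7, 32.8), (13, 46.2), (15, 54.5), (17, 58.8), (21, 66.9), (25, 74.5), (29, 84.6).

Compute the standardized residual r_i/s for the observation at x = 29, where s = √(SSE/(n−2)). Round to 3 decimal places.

-0.661

x=1: ŷ = 16 + 2.4·1 = 18.4; r = 17.4 − 18.4 = -1
x=3: ŷ = 16 + 2.4·3 = 23.2; r = 22.7 − 23.2 = -0.5
x=7: ŷ = 16 + 2.4·7 = 32.8; r = 32.8 − 32.8 = 0
x=13: ŷ = 16 + 2.4·13 = 47.2; r = 46.2 − 47.2 = -1
x=15: ŷ = 16 + 2.4·15 = 52; r = 54.5 − 52 = 2.5
x=17: ŷ = 16 + 2.4·17 = 56.8; r = 58.8 − 56.8 = 2
x=21: ŷ = 16 + 2.4·21 = 66.4; r = 66.9 − 66.4 = 0.5
x=25: ŷ = 16 + 2.4·25 = 76; r = 74.5 − 76 = -1.5
x=29: ŷ = 16 + 2.4·29 = 85.6; r = 84.6 − 85.6 = -1
SSE = 1 + 0.25 + 0 + 1 + 6.25 + 4 + 0.25 + 2.25 + 1 = 16
s = √(16/7) = 1.51186
r/s = -1 / 1.51186 = -0.661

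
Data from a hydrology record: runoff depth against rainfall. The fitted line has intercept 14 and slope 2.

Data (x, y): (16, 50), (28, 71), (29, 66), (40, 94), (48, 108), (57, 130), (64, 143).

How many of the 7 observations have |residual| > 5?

x=16: ŷ = 14 + 2·16 = 46; r = 50 − 46 = 4
x=28: ŷ = 14 + 2·28 = 70; r = 71 − 70 = 1
x=29: ŷ = 14 + 2·29 = 72; r = 66 − 72 = -6
x=40: ŷ = 14 + 2·40 = 94; r = 94 − 94 = 0
x=48: ŷ = 14 + 2·48 = 110; r = 108 − 110 = -2
x=57: ŷ = 14 + 2·57 = 128; r = 130 − 128 = 2
x=64: ŷ = 14 + 2·64 = 142; r = 143 − 142 = 1
|r| > 5: x=29 (|r|=6) → 1

1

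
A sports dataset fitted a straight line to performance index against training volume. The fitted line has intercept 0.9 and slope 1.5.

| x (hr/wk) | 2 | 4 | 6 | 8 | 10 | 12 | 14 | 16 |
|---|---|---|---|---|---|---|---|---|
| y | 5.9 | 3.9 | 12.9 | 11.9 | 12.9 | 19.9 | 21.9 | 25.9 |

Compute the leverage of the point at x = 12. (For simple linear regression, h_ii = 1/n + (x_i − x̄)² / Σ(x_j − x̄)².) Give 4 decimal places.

x̄ = (2 + 4 + 6 + 8 + 10 + 12 + 14 + 16)/8 = 9
Σ(x − x̄)² = 49 + 25 + 9 + 1 + 1 + 9 + 25 + 49 = 168
h = 1/8 + (3)²/168 = 0.125 + 0.0535714 = 0.1786

h = 0.1786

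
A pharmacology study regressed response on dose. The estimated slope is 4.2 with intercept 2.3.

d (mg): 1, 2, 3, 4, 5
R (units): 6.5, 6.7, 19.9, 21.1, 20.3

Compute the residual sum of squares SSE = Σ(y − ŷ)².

d=1: ŷ = 2.3 + 4.2·1 = 6.5; e = 6.5 − 6.5 = 0
d=2: ŷ = 2.3 + 4.2·2 = 10.7; e = 6.7 − 10.7 = -4
d=3: ŷ = 2.3 + 4.2·3 = 14.9; e = 19.9 − 14.9 = 5
d=4: ŷ = 2.3 + 4.2·4 = 19.1; e = 21.1 − 19.1 = 2
d=5: ŷ = 2.3 + 4.2·5 = 23.3; e = 20.3 − 23.3 = -3
SSE = 0 + 16 + 25 + 4 + 9 = 54

SSE = 54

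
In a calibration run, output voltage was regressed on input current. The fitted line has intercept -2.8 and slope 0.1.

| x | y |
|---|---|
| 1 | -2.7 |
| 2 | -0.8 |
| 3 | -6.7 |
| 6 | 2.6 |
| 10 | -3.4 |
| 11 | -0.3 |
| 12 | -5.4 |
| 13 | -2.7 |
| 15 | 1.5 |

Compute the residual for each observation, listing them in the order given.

x=1: ŷ = -2.8 + 0.1·1 = -2.7; e = -2.7 − (-2.7) = 0
x=2: ŷ = -2.8 + 0.1·2 = -2.6; e = -0.8 − (-2.6) = 1.8
x=3: ŷ = -2.8 + 0.1·3 = -2.5; e = -6.7 − (-2.5) = -4.2
x=6: ŷ = -2.8 + 0.1·6 = -2.2; e = 2.6 − (-2.2) = 4.8
x=10: ŷ = -2.8 + 0.1·10 = -1.8; e = -3.4 − (-1.8) = -1.6
x=11: ŷ = -2.8 + 0.1·11 = -1.7; e = -0.3 − (-1.7) = 1.4
x=12: ŷ = -2.8 + 0.1·12 = -1.6; e = -5.4 − (-1.6) = -3.8
x=13: ŷ = -2.8 + 0.1·13 = -1.5; e = -2.7 − (-1.5) = -1.2
x=15: ŷ = -2.8 + 0.1·15 = -1.3; e = 1.5 − (-1.3) = 2.8

0, 1.8, -4.2, 4.8, -1.6, 1.4, -3.8, -1.2, 2.8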